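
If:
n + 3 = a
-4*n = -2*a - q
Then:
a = q/2 + 6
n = q/2 + 3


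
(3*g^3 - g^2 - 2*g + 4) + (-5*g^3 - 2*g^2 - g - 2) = -2*g^3 - 3*g^2 - 3*g + 2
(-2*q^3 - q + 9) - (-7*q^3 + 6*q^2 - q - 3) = 5*q^3 - 6*q^2 + 12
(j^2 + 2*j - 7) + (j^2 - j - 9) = 2*j^2 + j - 16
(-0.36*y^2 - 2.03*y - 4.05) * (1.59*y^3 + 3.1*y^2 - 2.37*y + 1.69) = -0.5724*y^5 - 4.3437*y^4 - 11.8793*y^3 - 8.3523*y^2 + 6.1678*y - 6.8445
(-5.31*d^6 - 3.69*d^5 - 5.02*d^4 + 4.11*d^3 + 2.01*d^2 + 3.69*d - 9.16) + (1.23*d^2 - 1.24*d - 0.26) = -5.31*d^6 - 3.69*d^5 - 5.02*d^4 + 4.11*d^3 + 3.24*d^2 + 2.45*d - 9.42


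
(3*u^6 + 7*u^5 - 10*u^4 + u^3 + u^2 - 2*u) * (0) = 0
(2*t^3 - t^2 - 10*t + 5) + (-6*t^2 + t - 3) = 2*t^3 - 7*t^2 - 9*t + 2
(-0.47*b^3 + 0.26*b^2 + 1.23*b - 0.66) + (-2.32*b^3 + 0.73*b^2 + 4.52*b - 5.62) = -2.79*b^3 + 0.99*b^2 + 5.75*b - 6.28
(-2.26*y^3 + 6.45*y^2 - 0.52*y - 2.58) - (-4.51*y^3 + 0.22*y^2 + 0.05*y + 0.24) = 2.25*y^3 + 6.23*y^2 - 0.57*y - 2.82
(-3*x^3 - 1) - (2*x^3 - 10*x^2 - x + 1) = -5*x^3 + 10*x^2 + x - 2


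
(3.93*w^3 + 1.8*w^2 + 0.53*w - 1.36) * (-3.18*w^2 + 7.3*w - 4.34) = -12.4974*w^5 + 22.965*w^4 - 5.6016*w^3 + 0.381800000000001*w^2 - 12.2282*w + 5.9024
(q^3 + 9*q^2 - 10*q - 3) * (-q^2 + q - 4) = -q^5 - 8*q^4 + 15*q^3 - 43*q^2 + 37*q + 12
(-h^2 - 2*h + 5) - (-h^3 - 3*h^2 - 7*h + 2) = h^3 + 2*h^2 + 5*h + 3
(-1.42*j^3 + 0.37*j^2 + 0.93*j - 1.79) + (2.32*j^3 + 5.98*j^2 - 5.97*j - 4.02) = 0.9*j^3 + 6.35*j^2 - 5.04*j - 5.81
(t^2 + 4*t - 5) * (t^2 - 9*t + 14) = t^4 - 5*t^3 - 27*t^2 + 101*t - 70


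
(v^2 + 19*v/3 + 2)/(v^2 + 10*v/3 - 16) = (3*v + 1)/(3*v - 8)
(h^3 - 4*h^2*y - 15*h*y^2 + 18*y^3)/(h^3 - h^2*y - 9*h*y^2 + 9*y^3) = (-h + 6*y)/(-h + 3*y)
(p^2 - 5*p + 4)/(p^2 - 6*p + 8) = (p - 1)/(p - 2)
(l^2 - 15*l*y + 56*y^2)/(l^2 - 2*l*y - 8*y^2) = (-l^2 + 15*l*y - 56*y^2)/(-l^2 + 2*l*y + 8*y^2)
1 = 1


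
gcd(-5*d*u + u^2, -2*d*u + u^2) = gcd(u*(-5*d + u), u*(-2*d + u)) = u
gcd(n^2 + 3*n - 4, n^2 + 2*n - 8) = n + 4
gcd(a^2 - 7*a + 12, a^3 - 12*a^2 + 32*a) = a - 4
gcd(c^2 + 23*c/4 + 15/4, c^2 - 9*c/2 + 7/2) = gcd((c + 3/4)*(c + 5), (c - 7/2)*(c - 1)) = 1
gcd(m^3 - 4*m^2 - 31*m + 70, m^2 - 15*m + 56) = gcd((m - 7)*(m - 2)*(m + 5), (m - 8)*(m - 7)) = m - 7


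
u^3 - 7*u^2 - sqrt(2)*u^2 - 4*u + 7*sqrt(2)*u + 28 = (u - 7)*(u - 2*sqrt(2))*(u + sqrt(2))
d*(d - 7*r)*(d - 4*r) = d^3 - 11*d^2*r + 28*d*r^2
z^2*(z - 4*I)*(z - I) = z^4 - 5*I*z^3 - 4*z^2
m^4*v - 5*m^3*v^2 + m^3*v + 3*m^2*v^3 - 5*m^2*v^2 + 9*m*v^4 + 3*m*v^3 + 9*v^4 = (m - 3*v)^2*(m + v)*(m*v + v)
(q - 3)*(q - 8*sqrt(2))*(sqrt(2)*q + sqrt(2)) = sqrt(2)*q^3 - 16*q^2 - 2*sqrt(2)*q^2 - 3*sqrt(2)*q + 32*q + 48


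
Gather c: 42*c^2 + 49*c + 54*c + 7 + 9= 42*c^2 + 103*c + 16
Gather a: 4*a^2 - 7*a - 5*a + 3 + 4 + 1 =4*a^2 - 12*a + 8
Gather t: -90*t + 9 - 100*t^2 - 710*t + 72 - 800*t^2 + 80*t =-900*t^2 - 720*t + 81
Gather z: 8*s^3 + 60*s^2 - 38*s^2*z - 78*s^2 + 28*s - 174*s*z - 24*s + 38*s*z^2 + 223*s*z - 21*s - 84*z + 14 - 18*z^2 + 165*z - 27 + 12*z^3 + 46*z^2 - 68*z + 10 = 8*s^3 - 18*s^2 - 17*s + 12*z^3 + z^2*(38*s + 28) + z*(-38*s^2 + 49*s + 13) - 3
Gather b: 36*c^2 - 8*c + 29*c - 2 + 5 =36*c^2 + 21*c + 3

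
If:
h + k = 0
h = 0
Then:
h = 0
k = 0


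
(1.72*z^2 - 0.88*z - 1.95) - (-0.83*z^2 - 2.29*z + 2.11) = 2.55*z^2 + 1.41*z - 4.06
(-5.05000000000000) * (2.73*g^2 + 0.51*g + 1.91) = -13.7865*g^2 - 2.5755*g - 9.6455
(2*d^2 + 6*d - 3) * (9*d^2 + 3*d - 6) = 18*d^4 + 60*d^3 - 21*d^2 - 45*d + 18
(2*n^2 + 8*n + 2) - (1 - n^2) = 3*n^2 + 8*n + 1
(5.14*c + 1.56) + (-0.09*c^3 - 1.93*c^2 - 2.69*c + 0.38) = -0.09*c^3 - 1.93*c^2 + 2.45*c + 1.94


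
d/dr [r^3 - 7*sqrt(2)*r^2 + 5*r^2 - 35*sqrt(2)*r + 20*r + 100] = 3*r^2 - 14*sqrt(2)*r + 10*r - 35*sqrt(2) + 20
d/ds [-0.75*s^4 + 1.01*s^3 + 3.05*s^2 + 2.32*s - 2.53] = -3.0*s^3 + 3.03*s^2 + 6.1*s + 2.32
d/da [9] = 0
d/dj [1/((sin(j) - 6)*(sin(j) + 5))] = (-sin(2*j) + cos(j))/((sin(j) - 6)^2*(sin(j) + 5)^2)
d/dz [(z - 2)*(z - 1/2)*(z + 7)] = 3*z^2 + 9*z - 33/2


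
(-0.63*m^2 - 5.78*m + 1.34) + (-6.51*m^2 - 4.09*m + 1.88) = -7.14*m^2 - 9.87*m + 3.22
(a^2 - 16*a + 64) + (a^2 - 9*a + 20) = 2*a^2 - 25*a + 84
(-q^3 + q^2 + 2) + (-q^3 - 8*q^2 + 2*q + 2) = -2*q^3 - 7*q^2 + 2*q + 4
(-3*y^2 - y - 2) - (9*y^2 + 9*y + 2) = -12*y^2 - 10*y - 4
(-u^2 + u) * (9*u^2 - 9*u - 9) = -9*u^4 + 18*u^3 - 9*u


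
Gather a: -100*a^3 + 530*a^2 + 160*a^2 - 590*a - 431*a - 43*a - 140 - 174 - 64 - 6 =-100*a^3 + 690*a^2 - 1064*a - 384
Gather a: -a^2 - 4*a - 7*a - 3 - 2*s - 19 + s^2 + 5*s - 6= -a^2 - 11*a + s^2 + 3*s - 28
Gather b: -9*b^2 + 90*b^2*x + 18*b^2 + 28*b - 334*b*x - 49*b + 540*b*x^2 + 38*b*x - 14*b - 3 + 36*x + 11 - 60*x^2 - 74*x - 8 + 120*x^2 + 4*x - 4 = b^2*(90*x + 9) + b*(540*x^2 - 296*x - 35) + 60*x^2 - 34*x - 4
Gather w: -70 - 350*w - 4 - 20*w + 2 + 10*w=-360*w - 72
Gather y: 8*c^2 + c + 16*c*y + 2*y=8*c^2 + c + y*(16*c + 2)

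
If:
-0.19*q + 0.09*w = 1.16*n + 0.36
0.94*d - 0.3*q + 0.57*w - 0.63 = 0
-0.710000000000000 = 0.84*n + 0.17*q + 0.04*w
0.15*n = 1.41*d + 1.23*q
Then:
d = 2.06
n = -0.19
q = -2.38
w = -3.54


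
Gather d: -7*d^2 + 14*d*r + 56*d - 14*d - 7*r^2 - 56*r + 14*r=-7*d^2 + d*(14*r + 42) - 7*r^2 - 42*r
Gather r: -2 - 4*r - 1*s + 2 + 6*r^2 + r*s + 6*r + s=6*r^2 + r*(s + 2)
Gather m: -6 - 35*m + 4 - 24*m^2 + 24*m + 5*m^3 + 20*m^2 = 5*m^3 - 4*m^2 - 11*m - 2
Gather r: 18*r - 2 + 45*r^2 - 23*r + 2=45*r^2 - 5*r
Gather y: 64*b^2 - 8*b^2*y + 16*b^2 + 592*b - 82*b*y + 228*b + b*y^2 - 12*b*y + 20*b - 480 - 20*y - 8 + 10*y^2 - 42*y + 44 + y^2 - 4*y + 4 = 80*b^2 + 840*b + y^2*(b + 11) + y*(-8*b^2 - 94*b - 66) - 440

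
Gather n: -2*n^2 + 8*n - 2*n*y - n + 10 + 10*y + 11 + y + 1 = -2*n^2 + n*(7 - 2*y) + 11*y + 22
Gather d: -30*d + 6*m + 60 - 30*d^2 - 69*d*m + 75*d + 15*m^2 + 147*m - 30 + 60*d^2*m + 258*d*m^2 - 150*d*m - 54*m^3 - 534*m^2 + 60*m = d^2*(60*m - 30) + d*(258*m^2 - 219*m + 45) - 54*m^3 - 519*m^2 + 213*m + 30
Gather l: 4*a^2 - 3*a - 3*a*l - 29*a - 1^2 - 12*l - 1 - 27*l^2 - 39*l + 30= 4*a^2 - 32*a - 27*l^2 + l*(-3*a - 51) + 28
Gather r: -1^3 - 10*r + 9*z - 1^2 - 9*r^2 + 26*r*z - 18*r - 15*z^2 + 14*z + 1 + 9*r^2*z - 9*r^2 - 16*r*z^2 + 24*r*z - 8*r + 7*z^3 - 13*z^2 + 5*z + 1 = r^2*(9*z - 18) + r*(-16*z^2 + 50*z - 36) + 7*z^3 - 28*z^2 + 28*z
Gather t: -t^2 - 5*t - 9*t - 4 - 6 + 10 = -t^2 - 14*t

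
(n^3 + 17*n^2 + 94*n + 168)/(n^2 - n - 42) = (n^2 + 11*n + 28)/(n - 7)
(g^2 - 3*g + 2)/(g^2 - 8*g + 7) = (g - 2)/(g - 7)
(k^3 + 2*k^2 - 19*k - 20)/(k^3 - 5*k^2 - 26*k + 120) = (k + 1)/(k - 6)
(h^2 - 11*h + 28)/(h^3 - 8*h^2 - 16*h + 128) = (h - 7)/(h^2 - 4*h - 32)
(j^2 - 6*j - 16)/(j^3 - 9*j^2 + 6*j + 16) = (j + 2)/(j^2 - j - 2)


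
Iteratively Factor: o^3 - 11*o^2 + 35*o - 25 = (o - 1)*(o^2 - 10*o + 25) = (o - 5)*(o - 1)*(o - 5)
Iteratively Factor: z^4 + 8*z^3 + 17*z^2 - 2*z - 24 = (z + 2)*(z^3 + 6*z^2 + 5*z - 12) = (z + 2)*(z + 3)*(z^2 + 3*z - 4) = (z - 1)*(z + 2)*(z + 3)*(z + 4)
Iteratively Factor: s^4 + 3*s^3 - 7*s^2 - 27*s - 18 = (s + 1)*(s^3 + 2*s^2 - 9*s - 18) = (s - 3)*(s + 1)*(s^2 + 5*s + 6) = (s - 3)*(s + 1)*(s + 2)*(s + 3)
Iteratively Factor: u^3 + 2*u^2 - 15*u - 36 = (u - 4)*(u^2 + 6*u + 9) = (u - 4)*(u + 3)*(u + 3)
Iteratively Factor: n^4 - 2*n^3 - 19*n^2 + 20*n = (n)*(n^3 - 2*n^2 - 19*n + 20) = n*(n - 1)*(n^2 - n - 20) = n*(n - 1)*(n + 4)*(n - 5)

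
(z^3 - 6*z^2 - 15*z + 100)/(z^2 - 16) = (z^2 - 10*z + 25)/(z - 4)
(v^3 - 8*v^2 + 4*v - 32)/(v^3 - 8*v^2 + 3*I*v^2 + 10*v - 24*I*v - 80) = (v + 2*I)/(v + 5*I)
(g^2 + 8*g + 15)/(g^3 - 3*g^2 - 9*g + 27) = (g + 5)/(g^2 - 6*g + 9)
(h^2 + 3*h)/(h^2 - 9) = h/(h - 3)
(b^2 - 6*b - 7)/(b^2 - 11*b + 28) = (b + 1)/(b - 4)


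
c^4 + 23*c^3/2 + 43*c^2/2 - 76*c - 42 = (c - 2)*(c + 1/2)*(c + 6)*(c + 7)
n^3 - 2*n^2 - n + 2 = (n - 2)*(n - 1)*(n + 1)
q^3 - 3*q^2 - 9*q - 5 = (q - 5)*(q + 1)^2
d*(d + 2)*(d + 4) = d^3 + 6*d^2 + 8*d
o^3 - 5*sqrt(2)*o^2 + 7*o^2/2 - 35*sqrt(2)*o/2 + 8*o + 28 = (o + 7/2)*(o - 4*sqrt(2))*(o - sqrt(2))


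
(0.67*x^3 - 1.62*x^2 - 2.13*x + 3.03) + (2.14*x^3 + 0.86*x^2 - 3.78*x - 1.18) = 2.81*x^3 - 0.76*x^2 - 5.91*x + 1.85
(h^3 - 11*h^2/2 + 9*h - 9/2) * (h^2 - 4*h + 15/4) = h^5 - 19*h^4/2 + 139*h^3/4 - 489*h^2/8 + 207*h/4 - 135/8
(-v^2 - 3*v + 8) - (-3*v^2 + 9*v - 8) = 2*v^2 - 12*v + 16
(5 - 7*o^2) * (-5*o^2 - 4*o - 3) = 35*o^4 + 28*o^3 - 4*o^2 - 20*o - 15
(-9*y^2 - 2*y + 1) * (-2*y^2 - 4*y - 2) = 18*y^4 + 40*y^3 + 24*y^2 - 2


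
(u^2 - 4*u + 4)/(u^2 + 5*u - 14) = (u - 2)/(u + 7)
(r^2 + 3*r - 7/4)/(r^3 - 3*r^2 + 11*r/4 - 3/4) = (2*r + 7)/(2*r^2 - 5*r + 3)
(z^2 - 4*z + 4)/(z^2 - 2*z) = (z - 2)/z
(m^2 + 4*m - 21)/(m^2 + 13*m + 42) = (m - 3)/(m + 6)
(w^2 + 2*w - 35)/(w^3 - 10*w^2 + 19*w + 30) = (w + 7)/(w^2 - 5*w - 6)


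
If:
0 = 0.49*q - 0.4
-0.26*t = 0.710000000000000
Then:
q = 0.82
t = -2.73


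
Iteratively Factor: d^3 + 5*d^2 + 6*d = (d + 2)*(d^2 + 3*d) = (d + 2)*(d + 3)*(d)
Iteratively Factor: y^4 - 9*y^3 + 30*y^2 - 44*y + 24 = (y - 3)*(y^3 - 6*y^2 + 12*y - 8) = (y - 3)*(y - 2)*(y^2 - 4*y + 4) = (y - 3)*(y - 2)^2*(y - 2)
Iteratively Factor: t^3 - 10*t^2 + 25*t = (t)*(t^2 - 10*t + 25) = t*(t - 5)*(t - 5)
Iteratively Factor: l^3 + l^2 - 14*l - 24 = (l + 3)*(l^2 - 2*l - 8) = (l + 2)*(l + 3)*(l - 4)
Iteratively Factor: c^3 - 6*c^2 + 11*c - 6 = (c - 2)*(c^2 - 4*c + 3) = (c - 2)*(c - 1)*(c - 3)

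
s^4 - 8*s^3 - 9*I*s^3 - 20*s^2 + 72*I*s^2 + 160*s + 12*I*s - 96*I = (s - 8)*(s - 6*I)*(s - 2*I)*(s - I)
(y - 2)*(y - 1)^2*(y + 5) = y^4 + y^3 - 15*y^2 + 23*y - 10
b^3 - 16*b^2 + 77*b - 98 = (b - 7)^2*(b - 2)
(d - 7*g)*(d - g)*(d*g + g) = d^3*g - 8*d^2*g^2 + d^2*g + 7*d*g^3 - 8*d*g^2 + 7*g^3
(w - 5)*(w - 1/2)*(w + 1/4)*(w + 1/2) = w^4 - 19*w^3/4 - 3*w^2/2 + 19*w/16 + 5/16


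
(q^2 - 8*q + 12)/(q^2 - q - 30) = (q - 2)/(q + 5)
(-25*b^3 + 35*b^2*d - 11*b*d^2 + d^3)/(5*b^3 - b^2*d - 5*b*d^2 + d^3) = (-5*b + d)/(b + d)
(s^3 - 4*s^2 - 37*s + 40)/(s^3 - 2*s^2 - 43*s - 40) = (s - 1)/(s + 1)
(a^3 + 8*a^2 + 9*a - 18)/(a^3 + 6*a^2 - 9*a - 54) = (a - 1)/(a - 3)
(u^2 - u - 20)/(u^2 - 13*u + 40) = (u + 4)/(u - 8)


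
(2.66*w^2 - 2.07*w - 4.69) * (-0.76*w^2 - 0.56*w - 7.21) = -2.0216*w^4 + 0.0835999999999997*w^3 - 14.455*w^2 + 17.5511*w + 33.8149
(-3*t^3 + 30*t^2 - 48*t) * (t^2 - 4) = -3*t^5 + 30*t^4 - 36*t^3 - 120*t^2 + 192*t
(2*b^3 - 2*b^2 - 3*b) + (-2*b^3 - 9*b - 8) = -2*b^2 - 12*b - 8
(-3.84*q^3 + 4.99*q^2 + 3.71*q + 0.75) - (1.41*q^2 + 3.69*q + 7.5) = -3.84*q^3 + 3.58*q^2 + 0.02*q - 6.75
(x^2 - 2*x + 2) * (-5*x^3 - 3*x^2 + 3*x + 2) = -5*x^5 + 7*x^4 - x^3 - 10*x^2 + 2*x + 4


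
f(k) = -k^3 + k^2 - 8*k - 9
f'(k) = -3*k^2 + 2*k - 8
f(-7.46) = 521.49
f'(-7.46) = -189.87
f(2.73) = -43.73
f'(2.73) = -24.90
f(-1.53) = 9.16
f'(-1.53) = -18.08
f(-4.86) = 168.29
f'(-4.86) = -88.58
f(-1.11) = 2.48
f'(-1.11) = -13.92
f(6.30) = -269.76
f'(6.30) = -114.47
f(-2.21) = 24.36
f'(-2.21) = -27.07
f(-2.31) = 27.14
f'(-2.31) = -28.63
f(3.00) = -51.00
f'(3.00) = -29.00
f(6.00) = -237.00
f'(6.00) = -104.00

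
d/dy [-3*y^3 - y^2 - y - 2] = -9*y^2 - 2*y - 1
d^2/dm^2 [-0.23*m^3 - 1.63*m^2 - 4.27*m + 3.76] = -1.38*m - 3.26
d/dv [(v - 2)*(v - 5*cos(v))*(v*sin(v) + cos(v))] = v*(v - 2)*(v - 5*cos(v))*cos(v) + (v - 2)*(v*sin(v) + cos(v))*(5*sin(v) + 1) + (v - 5*cos(v))*(v*sin(v) + cos(v))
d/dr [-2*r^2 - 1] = -4*r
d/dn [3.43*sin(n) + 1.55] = 3.43*cos(n)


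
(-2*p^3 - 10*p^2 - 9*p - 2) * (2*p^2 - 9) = -4*p^5 - 20*p^4 + 86*p^2 + 81*p + 18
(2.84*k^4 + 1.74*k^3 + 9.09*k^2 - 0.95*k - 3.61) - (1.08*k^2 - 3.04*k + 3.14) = 2.84*k^4 + 1.74*k^3 + 8.01*k^2 + 2.09*k - 6.75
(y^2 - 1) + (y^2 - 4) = 2*y^2 - 5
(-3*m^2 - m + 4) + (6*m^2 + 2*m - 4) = 3*m^2 + m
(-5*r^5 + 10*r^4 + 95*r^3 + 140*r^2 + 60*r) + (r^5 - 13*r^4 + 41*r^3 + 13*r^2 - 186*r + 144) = -4*r^5 - 3*r^4 + 136*r^3 + 153*r^2 - 126*r + 144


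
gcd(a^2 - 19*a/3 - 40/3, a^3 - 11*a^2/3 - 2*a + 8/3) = 1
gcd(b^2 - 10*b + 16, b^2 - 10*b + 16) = b^2 - 10*b + 16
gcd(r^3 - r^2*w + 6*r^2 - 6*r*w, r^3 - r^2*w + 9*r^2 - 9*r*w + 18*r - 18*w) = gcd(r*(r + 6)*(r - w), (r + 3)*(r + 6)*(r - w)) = r^2 - r*w + 6*r - 6*w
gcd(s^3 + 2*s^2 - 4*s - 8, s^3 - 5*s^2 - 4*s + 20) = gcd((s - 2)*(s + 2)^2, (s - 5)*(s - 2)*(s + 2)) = s^2 - 4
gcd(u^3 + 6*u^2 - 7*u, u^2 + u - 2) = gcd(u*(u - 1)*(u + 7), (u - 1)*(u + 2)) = u - 1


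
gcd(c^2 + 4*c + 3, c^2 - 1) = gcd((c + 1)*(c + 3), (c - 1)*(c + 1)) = c + 1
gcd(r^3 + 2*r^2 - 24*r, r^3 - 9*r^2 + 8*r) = r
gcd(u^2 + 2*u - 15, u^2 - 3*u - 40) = u + 5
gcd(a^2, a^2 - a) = a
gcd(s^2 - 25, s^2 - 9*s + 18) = 1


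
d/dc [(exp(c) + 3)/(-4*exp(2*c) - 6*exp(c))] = (exp(2*c) + 6*exp(c) + 9/2)*exp(-c)/(4*exp(2*c) + 12*exp(c) + 9)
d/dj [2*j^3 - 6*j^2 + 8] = 6*j*(j - 2)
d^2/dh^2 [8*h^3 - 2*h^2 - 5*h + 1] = 48*h - 4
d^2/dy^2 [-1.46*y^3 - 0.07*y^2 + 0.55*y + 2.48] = -8.76*y - 0.14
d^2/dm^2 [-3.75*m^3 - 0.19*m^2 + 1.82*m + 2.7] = -22.5*m - 0.38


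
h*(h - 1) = h^2 - h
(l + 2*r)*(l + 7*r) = l^2 + 9*l*r + 14*r^2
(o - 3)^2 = o^2 - 6*o + 9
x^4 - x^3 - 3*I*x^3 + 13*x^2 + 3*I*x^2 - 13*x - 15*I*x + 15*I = (x - 5*I)*(x + 3*I)*(-I*x + I)*(I*x + 1)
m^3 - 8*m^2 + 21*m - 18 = (m - 3)^2*(m - 2)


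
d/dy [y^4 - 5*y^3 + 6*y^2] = y*(4*y^2 - 15*y + 12)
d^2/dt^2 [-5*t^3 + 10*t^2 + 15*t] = 20 - 30*t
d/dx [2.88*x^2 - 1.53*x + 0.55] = 5.76*x - 1.53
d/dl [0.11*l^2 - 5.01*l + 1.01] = 0.22*l - 5.01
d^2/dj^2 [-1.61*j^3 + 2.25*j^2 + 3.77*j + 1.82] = 4.5 - 9.66*j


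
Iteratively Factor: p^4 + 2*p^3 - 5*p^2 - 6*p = (p - 2)*(p^3 + 4*p^2 + 3*p) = (p - 2)*(p + 3)*(p^2 + p) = p*(p - 2)*(p + 3)*(p + 1)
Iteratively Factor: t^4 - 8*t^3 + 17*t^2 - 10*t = (t - 2)*(t^3 - 6*t^2 + 5*t) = (t - 5)*(t - 2)*(t^2 - t) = t*(t - 5)*(t - 2)*(t - 1)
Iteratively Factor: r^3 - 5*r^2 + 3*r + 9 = (r - 3)*(r^2 - 2*r - 3) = (r - 3)^2*(r + 1)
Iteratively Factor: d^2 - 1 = (d - 1)*(d + 1)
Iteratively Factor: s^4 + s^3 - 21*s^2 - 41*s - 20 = (s + 1)*(s^3 - 21*s - 20) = (s + 1)^2*(s^2 - s - 20) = (s + 1)^2*(s + 4)*(s - 5)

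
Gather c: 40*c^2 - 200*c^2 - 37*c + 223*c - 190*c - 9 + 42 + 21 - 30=-160*c^2 - 4*c + 24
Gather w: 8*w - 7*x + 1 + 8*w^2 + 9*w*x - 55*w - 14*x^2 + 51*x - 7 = 8*w^2 + w*(9*x - 47) - 14*x^2 + 44*x - 6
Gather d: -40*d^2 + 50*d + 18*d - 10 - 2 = -40*d^2 + 68*d - 12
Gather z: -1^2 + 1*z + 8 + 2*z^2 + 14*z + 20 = 2*z^2 + 15*z + 27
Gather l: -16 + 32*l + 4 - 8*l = 24*l - 12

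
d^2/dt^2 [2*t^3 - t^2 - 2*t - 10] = 12*t - 2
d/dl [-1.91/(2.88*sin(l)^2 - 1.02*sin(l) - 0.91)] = (11.0016*sin(l) - 1.9482)*cos(l)/(-2.88*sin(l)^2 + 1.02*sin(l) + 0.91)^2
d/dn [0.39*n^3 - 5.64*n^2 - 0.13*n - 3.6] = 1.17*n^2 - 11.28*n - 0.13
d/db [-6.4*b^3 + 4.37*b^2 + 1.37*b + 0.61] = -19.2*b^2 + 8.74*b + 1.37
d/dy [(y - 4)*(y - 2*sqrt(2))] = 2*y - 4 - 2*sqrt(2)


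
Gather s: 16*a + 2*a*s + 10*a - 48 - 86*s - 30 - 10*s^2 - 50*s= 26*a - 10*s^2 + s*(2*a - 136) - 78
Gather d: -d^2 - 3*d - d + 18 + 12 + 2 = -d^2 - 4*d + 32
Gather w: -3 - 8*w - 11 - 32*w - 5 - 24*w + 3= -64*w - 16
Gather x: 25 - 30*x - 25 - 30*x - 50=-60*x - 50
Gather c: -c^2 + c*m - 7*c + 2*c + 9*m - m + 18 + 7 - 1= -c^2 + c*(m - 5) + 8*m + 24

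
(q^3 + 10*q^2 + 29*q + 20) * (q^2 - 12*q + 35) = q^5 - 2*q^4 - 56*q^3 + 22*q^2 + 775*q + 700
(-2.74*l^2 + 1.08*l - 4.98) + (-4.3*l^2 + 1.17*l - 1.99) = -7.04*l^2 + 2.25*l - 6.97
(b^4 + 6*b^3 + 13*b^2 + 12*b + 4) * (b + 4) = b^5 + 10*b^4 + 37*b^3 + 64*b^2 + 52*b + 16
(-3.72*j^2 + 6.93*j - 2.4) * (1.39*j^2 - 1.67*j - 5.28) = -5.1708*j^4 + 15.8451*j^3 + 4.7325*j^2 - 32.5824*j + 12.672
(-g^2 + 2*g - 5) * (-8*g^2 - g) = 8*g^4 - 15*g^3 + 38*g^2 + 5*g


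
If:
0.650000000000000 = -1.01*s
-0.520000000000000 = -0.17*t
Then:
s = -0.64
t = 3.06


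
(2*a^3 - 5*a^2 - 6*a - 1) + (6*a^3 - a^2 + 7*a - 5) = 8*a^3 - 6*a^2 + a - 6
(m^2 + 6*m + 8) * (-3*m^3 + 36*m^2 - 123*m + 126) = -3*m^5 + 18*m^4 + 69*m^3 - 324*m^2 - 228*m + 1008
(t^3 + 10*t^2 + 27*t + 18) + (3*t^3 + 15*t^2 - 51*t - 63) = 4*t^3 + 25*t^2 - 24*t - 45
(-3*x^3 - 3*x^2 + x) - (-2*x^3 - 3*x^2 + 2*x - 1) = -x^3 - x + 1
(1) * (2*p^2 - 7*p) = 2*p^2 - 7*p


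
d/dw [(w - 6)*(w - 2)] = 2*w - 8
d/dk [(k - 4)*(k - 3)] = 2*k - 7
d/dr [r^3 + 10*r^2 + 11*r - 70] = 3*r^2 + 20*r + 11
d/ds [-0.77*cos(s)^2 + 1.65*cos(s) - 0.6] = (1.54*cos(s) - 1.65)*sin(s)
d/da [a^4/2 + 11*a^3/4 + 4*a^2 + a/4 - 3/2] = 2*a^3 + 33*a^2/4 + 8*a + 1/4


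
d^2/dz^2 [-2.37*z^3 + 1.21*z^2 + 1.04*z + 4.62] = 2.42 - 14.22*z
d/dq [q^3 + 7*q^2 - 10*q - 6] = 3*q^2 + 14*q - 10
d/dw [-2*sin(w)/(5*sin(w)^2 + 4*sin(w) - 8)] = 2*(5*sin(w)^2 + 8)*cos(w)/(5*sin(w)^2 + 4*sin(w) - 8)^2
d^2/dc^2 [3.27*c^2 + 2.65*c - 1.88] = 6.54000000000000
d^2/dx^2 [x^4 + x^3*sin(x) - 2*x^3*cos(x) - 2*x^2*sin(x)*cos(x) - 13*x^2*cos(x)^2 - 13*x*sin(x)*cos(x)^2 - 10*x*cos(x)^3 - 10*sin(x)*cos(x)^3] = -x^3*sin(x) + 2*x^3*cos(x) + 12*x^2*sin(x) + 4*x^2*sin(2*x) + 6*x^2*cos(x) + 26*x^2*cos(2*x) + 12*x^2 + 37*x*sin(x)/4 + 52*x*sin(2*x) + 117*x*sin(3*x)/4 - 9*x*cos(x)/2 - 8*x*cos(2*x) + 45*x*cos(3*x)/2 + 15*sin(x) + 8*sin(2*x) + 15*sin(3*x) + 20*sin(4*x) - 13*cos(x)/2 - 13*cos(2*x) - 39*cos(3*x)/2 - 13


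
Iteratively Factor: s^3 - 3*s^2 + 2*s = (s)*(s^2 - 3*s + 2) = s*(s - 1)*(s - 2)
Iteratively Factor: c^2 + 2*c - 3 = (c + 3)*(c - 1)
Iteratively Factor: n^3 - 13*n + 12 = (n - 3)*(n^2 + 3*n - 4) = (n - 3)*(n - 1)*(n + 4)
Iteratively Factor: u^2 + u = (u)*(u + 1)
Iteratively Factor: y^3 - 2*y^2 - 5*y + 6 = (y - 3)*(y^2 + y - 2) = (y - 3)*(y - 1)*(y + 2)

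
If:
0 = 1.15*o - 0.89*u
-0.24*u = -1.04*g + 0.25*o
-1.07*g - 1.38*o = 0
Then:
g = 0.00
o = 0.00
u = 0.00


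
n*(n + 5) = n^2 + 5*n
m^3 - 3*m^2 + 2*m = m*(m - 2)*(m - 1)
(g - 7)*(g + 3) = g^2 - 4*g - 21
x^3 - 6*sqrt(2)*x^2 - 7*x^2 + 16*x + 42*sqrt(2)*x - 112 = (x - 7)*(x - 4*sqrt(2))*(x - 2*sqrt(2))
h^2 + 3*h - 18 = (h - 3)*(h + 6)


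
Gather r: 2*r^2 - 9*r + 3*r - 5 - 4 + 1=2*r^2 - 6*r - 8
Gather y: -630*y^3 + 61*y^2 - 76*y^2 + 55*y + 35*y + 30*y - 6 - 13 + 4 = -630*y^3 - 15*y^2 + 120*y - 15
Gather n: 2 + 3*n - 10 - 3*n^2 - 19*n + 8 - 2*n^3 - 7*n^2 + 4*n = -2*n^3 - 10*n^2 - 12*n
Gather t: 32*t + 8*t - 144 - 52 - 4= 40*t - 200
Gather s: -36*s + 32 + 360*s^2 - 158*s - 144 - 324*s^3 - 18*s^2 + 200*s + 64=-324*s^3 + 342*s^2 + 6*s - 48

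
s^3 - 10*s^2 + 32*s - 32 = (s - 4)^2*(s - 2)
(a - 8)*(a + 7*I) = a^2 - 8*a + 7*I*a - 56*I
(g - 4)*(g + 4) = g^2 - 16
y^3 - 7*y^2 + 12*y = y*(y - 4)*(y - 3)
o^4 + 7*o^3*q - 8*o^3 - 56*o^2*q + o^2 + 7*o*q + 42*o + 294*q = (o - 7)*(o - 3)*(o + 2)*(o + 7*q)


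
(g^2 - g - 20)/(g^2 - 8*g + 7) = (g^2 - g - 20)/(g^2 - 8*g + 7)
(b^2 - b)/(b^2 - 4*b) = (b - 1)/(b - 4)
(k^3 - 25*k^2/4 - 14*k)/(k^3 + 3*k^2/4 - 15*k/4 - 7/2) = k*(k - 8)/(k^2 - k - 2)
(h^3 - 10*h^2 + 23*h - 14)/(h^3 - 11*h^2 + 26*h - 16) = (h - 7)/(h - 8)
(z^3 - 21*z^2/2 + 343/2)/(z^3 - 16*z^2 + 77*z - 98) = (z + 7/2)/(z - 2)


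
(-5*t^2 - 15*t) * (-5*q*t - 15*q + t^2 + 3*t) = 25*q*t^3 + 150*q*t^2 + 225*q*t - 5*t^4 - 30*t^3 - 45*t^2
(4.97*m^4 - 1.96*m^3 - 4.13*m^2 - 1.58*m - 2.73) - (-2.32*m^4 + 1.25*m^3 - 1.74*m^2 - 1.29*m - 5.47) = 7.29*m^4 - 3.21*m^3 - 2.39*m^2 - 0.29*m + 2.74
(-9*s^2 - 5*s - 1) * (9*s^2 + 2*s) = -81*s^4 - 63*s^3 - 19*s^2 - 2*s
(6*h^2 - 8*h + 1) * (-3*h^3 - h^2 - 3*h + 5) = -18*h^5 + 18*h^4 - 13*h^3 + 53*h^2 - 43*h + 5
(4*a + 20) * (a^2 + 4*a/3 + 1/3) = 4*a^3 + 76*a^2/3 + 28*a + 20/3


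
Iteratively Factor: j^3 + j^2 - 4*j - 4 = (j + 2)*(j^2 - j - 2) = (j - 2)*(j + 2)*(j + 1)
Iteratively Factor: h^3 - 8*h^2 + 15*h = (h)*(h^2 - 8*h + 15) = h*(h - 3)*(h - 5)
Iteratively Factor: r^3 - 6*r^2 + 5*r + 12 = (r + 1)*(r^2 - 7*r + 12) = (r - 3)*(r + 1)*(r - 4)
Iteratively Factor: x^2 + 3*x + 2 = (x + 2)*(x + 1)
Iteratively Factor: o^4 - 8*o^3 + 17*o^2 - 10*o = (o - 2)*(o^3 - 6*o^2 + 5*o) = (o - 2)*(o - 1)*(o^2 - 5*o) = (o - 5)*(o - 2)*(o - 1)*(o)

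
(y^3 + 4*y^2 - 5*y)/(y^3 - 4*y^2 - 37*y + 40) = y/(y - 8)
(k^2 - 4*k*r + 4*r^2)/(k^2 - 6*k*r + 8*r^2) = (-k + 2*r)/(-k + 4*r)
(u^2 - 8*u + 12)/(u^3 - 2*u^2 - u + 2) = (u - 6)/(u^2 - 1)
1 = 1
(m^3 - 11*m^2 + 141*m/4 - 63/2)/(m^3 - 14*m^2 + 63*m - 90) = (m^2 - 5*m + 21/4)/(m^2 - 8*m + 15)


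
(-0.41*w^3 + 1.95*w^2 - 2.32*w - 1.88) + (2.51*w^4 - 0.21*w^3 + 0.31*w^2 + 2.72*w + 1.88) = 2.51*w^4 - 0.62*w^3 + 2.26*w^2 + 0.4*w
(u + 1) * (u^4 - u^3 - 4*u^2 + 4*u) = u^5 - 5*u^3 + 4*u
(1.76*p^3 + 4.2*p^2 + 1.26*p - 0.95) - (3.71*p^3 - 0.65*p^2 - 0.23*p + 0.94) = -1.95*p^3 + 4.85*p^2 + 1.49*p - 1.89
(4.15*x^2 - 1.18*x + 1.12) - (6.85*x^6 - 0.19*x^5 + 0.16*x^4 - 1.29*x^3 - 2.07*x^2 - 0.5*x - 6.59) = -6.85*x^6 + 0.19*x^5 - 0.16*x^4 + 1.29*x^3 + 6.22*x^2 - 0.68*x + 7.71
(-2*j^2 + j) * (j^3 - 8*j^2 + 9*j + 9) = -2*j^5 + 17*j^4 - 26*j^3 - 9*j^2 + 9*j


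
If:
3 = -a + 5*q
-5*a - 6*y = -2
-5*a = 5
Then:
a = -1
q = 2/5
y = 7/6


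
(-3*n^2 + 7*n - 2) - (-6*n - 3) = -3*n^2 + 13*n + 1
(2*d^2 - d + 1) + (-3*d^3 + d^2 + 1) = -3*d^3 + 3*d^2 - d + 2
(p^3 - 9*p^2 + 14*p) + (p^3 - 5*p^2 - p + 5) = 2*p^3 - 14*p^2 + 13*p + 5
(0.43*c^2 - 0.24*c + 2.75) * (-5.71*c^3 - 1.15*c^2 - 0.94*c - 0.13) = -2.4553*c^5 + 0.8759*c^4 - 15.8307*c^3 - 2.9928*c^2 - 2.5538*c - 0.3575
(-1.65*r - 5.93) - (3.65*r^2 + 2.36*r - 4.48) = -3.65*r^2 - 4.01*r - 1.45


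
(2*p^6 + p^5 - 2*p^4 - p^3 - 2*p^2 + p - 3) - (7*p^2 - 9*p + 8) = 2*p^6 + p^5 - 2*p^4 - p^3 - 9*p^2 + 10*p - 11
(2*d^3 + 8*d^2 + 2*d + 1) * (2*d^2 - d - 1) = 4*d^5 + 14*d^4 - 6*d^3 - 8*d^2 - 3*d - 1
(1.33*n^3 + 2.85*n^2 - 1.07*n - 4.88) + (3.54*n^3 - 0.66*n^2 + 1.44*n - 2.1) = 4.87*n^3 + 2.19*n^2 + 0.37*n - 6.98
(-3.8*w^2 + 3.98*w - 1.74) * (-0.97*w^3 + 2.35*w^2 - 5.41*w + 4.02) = 3.686*w^5 - 12.7906*w^4 + 31.5988*w^3 - 40.8968*w^2 + 25.413*w - 6.9948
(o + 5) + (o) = 2*o + 5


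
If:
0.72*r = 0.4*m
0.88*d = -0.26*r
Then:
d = -0.295454545454545*r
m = 1.8*r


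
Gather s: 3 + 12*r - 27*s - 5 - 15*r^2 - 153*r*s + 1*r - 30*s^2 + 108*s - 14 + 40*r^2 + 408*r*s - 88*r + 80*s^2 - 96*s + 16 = 25*r^2 - 75*r + 50*s^2 + s*(255*r - 15)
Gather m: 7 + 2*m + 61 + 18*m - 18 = 20*m + 50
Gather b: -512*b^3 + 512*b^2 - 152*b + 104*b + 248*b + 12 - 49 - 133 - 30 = -512*b^3 + 512*b^2 + 200*b - 200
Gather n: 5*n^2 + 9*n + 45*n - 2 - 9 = 5*n^2 + 54*n - 11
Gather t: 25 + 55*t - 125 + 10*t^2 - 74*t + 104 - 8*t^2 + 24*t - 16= 2*t^2 + 5*t - 12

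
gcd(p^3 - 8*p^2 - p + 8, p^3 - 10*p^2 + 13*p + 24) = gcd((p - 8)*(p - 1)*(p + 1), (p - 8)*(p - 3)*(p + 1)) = p^2 - 7*p - 8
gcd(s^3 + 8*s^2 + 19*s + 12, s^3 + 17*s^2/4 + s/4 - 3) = s^2 + 5*s + 4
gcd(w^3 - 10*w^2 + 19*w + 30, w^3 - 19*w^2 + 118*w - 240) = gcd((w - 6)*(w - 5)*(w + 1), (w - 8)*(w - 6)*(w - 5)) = w^2 - 11*w + 30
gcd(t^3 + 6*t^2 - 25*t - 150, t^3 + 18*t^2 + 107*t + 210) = t^2 + 11*t + 30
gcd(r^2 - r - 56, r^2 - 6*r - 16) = r - 8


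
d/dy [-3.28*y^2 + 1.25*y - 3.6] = 1.25 - 6.56*y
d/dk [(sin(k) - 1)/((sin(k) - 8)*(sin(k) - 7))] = (2*sin(k) + cos(k)^2 + 40)*cos(k)/((sin(k) - 8)^2*(sin(k) - 7)^2)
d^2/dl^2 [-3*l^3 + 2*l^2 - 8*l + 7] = 4 - 18*l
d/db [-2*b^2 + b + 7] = 1 - 4*b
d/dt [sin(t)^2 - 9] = sin(2*t)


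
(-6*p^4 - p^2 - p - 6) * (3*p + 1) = -18*p^5 - 6*p^4 - 3*p^3 - 4*p^2 - 19*p - 6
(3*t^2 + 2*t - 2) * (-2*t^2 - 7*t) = -6*t^4 - 25*t^3 - 10*t^2 + 14*t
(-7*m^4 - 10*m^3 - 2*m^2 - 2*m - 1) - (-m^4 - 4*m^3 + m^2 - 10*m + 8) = -6*m^4 - 6*m^3 - 3*m^2 + 8*m - 9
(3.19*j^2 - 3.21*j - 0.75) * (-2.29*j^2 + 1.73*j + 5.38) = -7.3051*j^4 + 12.8696*j^3 + 13.3264*j^2 - 18.5673*j - 4.035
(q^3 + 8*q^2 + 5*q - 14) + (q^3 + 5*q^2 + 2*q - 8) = 2*q^3 + 13*q^2 + 7*q - 22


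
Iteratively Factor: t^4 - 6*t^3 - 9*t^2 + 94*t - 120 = (t - 5)*(t^3 - t^2 - 14*t + 24) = (t - 5)*(t - 3)*(t^2 + 2*t - 8) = (t - 5)*(t - 3)*(t - 2)*(t + 4)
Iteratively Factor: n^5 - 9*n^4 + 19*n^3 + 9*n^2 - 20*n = (n + 1)*(n^4 - 10*n^3 + 29*n^2 - 20*n) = (n - 5)*(n + 1)*(n^3 - 5*n^2 + 4*n) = (n - 5)*(n - 1)*(n + 1)*(n^2 - 4*n) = (n - 5)*(n - 4)*(n - 1)*(n + 1)*(n)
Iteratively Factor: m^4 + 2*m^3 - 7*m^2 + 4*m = (m - 1)*(m^3 + 3*m^2 - 4*m) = (m - 1)^2*(m^2 + 4*m) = (m - 1)^2*(m + 4)*(m)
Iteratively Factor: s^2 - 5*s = (s)*(s - 5)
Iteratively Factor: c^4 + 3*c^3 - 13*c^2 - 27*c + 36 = (c - 1)*(c^3 + 4*c^2 - 9*c - 36) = (c - 1)*(c + 3)*(c^2 + c - 12) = (c - 1)*(c + 3)*(c + 4)*(c - 3)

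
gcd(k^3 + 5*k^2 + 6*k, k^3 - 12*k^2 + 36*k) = k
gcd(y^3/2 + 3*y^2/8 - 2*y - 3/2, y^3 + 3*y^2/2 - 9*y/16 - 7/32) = 1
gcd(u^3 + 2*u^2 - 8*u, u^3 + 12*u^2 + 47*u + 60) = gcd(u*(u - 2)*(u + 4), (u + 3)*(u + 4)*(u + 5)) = u + 4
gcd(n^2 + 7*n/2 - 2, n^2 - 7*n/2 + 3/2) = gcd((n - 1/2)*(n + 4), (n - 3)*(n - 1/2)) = n - 1/2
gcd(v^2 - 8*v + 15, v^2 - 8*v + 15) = v^2 - 8*v + 15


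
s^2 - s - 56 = (s - 8)*(s + 7)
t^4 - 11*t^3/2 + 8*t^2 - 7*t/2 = t*(t - 7/2)*(t - 1)^2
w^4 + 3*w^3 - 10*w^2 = w^2*(w - 2)*(w + 5)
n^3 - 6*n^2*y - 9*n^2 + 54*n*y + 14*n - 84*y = (n - 7)*(n - 2)*(n - 6*y)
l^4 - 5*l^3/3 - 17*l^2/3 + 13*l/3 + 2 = (l - 3)*(l - 1)*(l + 1/3)*(l + 2)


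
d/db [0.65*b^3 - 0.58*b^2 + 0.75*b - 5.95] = 1.95*b^2 - 1.16*b + 0.75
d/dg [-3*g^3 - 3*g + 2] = -9*g^2 - 3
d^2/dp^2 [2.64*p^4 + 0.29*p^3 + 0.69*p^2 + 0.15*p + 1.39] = 31.68*p^2 + 1.74*p + 1.38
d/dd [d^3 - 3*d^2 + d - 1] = 3*d^2 - 6*d + 1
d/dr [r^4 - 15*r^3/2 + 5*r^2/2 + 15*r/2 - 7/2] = 4*r^3 - 45*r^2/2 + 5*r + 15/2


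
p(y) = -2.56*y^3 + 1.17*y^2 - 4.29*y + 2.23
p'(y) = -7.68*y^2 + 2.34*y - 4.29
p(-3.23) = 114.56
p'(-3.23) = -91.97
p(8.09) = -1311.36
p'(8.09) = -488.00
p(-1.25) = 14.42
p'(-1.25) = -19.22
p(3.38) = -97.76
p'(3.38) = -84.12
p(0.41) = 0.49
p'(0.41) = -4.62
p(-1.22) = 13.85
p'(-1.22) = -18.58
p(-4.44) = 268.42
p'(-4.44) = -166.08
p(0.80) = -1.76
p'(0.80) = -7.33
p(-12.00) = 4645.87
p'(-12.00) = -1138.29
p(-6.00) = 623.05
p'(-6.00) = -294.81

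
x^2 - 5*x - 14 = (x - 7)*(x + 2)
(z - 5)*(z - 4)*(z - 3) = z^3 - 12*z^2 + 47*z - 60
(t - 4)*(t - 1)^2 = t^3 - 6*t^2 + 9*t - 4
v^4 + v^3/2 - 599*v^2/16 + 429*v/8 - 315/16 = (v - 5)*(v - 3/4)^2*(v + 7)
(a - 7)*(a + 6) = a^2 - a - 42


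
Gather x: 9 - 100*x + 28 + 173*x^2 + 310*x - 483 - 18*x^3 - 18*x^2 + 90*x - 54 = -18*x^3 + 155*x^2 + 300*x - 500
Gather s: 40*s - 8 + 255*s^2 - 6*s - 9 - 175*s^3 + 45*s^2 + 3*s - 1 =-175*s^3 + 300*s^2 + 37*s - 18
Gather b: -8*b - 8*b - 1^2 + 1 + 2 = 2 - 16*b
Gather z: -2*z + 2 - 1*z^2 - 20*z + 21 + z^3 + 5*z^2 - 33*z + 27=z^3 + 4*z^2 - 55*z + 50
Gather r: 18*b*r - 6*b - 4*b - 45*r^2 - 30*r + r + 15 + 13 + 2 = -10*b - 45*r^2 + r*(18*b - 29) + 30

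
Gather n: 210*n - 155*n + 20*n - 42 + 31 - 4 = 75*n - 15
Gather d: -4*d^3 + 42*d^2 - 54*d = -4*d^3 + 42*d^2 - 54*d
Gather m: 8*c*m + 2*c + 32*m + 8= 2*c + m*(8*c + 32) + 8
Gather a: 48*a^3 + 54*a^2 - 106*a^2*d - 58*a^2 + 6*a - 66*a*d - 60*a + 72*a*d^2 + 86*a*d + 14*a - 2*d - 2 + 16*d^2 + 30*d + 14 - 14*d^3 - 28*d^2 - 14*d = 48*a^3 + a^2*(-106*d - 4) + a*(72*d^2 + 20*d - 40) - 14*d^3 - 12*d^2 + 14*d + 12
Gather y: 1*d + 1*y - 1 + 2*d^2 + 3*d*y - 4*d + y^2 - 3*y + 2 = 2*d^2 - 3*d + y^2 + y*(3*d - 2) + 1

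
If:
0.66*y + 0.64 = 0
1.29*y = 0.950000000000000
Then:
No Solution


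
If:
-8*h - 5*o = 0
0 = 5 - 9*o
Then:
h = -25/72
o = 5/9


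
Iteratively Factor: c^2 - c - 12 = (c - 4)*(c + 3)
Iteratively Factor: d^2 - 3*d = (d - 3)*(d)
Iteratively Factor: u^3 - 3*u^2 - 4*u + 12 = (u - 3)*(u^2 - 4) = (u - 3)*(u - 2)*(u + 2)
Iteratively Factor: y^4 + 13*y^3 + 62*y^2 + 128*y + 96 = (y + 2)*(y^3 + 11*y^2 + 40*y + 48) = (y + 2)*(y + 3)*(y^2 + 8*y + 16) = (y + 2)*(y + 3)*(y + 4)*(y + 4)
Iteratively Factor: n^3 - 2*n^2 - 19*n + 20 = (n - 1)*(n^2 - n - 20) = (n - 1)*(n + 4)*(n - 5)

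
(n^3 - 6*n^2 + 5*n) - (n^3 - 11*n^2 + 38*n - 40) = 5*n^2 - 33*n + 40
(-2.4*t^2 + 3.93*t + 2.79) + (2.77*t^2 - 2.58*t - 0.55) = 0.37*t^2 + 1.35*t + 2.24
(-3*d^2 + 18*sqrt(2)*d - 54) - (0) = -3*d^2 + 18*sqrt(2)*d - 54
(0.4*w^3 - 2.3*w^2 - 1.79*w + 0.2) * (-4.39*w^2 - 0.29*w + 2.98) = -1.756*w^5 + 9.981*w^4 + 9.7171*w^3 - 7.2129*w^2 - 5.3922*w + 0.596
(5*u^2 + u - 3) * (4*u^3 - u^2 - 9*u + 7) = 20*u^5 - u^4 - 58*u^3 + 29*u^2 + 34*u - 21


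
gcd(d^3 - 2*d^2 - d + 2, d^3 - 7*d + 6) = d^2 - 3*d + 2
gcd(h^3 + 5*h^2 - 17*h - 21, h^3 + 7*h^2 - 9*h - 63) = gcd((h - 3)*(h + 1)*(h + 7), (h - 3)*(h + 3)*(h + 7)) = h^2 + 4*h - 21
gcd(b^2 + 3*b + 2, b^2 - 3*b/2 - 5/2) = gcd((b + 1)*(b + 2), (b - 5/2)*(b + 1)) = b + 1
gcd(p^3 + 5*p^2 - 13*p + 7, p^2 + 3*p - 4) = p - 1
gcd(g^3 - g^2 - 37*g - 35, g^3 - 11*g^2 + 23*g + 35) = g^2 - 6*g - 7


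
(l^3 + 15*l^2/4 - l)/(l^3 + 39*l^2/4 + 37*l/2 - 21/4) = l*(l + 4)/(l^2 + 10*l + 21)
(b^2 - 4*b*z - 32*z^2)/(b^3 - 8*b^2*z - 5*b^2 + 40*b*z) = (b + 4*z)/(b*(b - 5))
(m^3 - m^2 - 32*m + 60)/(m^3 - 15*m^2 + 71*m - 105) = (m^2 + 4*m - 12)/(m^2 - 10*m + 21)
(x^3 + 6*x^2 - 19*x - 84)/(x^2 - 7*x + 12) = (x^2 + 10*x + 21)/(x - 3)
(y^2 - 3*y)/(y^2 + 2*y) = (y - 3)/(y + 2)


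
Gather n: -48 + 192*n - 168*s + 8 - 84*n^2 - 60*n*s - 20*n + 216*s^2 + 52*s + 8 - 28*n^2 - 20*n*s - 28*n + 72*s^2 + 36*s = -112*n^2 + n*(144 - 80*s) + 288*s^2 - 80*s - 32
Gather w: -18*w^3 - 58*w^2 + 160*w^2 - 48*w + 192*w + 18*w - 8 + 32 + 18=-18*w^3 + 102*w^2 + 162*w + 42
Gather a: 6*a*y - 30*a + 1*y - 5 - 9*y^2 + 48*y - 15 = a*(6*y - 30) - 9*y^2 + 49*y - 20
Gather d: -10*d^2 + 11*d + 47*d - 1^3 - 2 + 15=-10*d^2 + 58*d + 12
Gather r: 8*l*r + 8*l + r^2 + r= 8*l + r^2 + r*(8*l + 1)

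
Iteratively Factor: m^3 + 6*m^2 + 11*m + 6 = (m + 1)*(m^2 + 5*m + 6) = (m + 1)*(m + 2)*(m + 3)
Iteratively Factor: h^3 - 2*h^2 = (h - 2)*(h^2) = h*(h - 2)*(h)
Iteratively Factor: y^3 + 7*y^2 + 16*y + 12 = (y + 2)*(y^2 + 5*y + 6) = (y + 2)^2*(y + 3)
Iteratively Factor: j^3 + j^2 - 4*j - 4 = (j - 2)*(j^2 + 3*j + 2) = (j - 2)*(j + 1)*(j + 2)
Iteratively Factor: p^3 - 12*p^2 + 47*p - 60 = (p - 4)*(p^2 - 8*p + 15) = (p - 4)*(p - 3)*(p - 5)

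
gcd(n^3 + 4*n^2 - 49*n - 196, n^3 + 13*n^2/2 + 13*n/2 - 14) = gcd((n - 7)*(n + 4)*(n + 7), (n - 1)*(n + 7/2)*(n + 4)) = n + 4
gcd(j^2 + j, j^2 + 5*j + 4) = j + 1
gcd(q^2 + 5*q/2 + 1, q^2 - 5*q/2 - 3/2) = q + 1/2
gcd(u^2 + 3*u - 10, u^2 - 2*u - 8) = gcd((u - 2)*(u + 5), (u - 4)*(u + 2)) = 1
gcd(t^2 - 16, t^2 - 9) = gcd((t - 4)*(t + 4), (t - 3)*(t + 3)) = 1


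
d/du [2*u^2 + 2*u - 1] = 4*u + 2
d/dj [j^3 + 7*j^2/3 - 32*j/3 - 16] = 3*j^2 + 14*j/3 - 32/3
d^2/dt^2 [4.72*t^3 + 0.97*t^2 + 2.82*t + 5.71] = 28.32*t + 1.94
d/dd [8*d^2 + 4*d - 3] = 16*d + 4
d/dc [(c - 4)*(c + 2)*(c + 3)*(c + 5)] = 4*c^3 + 18*c^2 - 18*c - 94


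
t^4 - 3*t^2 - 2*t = t*(t - 2)*(t + 1)^2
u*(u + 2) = u^2 + 2*u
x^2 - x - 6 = (x - 3)*(x + 2)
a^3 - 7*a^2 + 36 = (a - 6)*(a - 3)*(a + 2)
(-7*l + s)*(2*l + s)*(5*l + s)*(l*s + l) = -70*l^4*s - 70*l^4 - 39*l^3*s^2 - 39*l^3*s + l*s^4 + l*s^3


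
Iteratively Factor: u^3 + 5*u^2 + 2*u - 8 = (u + 2)*(u^2 + 3*u - 4) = (u + 2)*(u + 4)*(u - 1)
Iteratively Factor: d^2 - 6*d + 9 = (d - 3)*(d - 3)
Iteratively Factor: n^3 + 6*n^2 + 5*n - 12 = (n + 4)*(n^2 + 2*n - 3) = (n - 1)*(n + 4)*(n + 3)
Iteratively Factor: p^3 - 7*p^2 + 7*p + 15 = (p + 1)*(p^2 - 8*p + 15) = (p - 5)*(p + 1)*(p - 3)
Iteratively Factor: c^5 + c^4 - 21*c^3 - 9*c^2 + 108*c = (c + 4)*(c^4 - 3*c^3 - 9*c^2 + 27*c) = c*(c + 4)*(c^3 - 3*c^2 - 9*c + 27) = c*(c + 3)*(c + 4)*(c^2 - 6*c + 9) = c*(c - 3)*(c + 3)*(c + 4)*(c - 3)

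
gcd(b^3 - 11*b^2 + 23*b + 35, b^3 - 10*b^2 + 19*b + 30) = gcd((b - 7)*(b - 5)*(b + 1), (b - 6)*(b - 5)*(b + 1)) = b^2 - 4*b - 5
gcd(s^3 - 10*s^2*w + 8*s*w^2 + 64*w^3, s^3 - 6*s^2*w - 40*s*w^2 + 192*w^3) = s^2 - 12*s*w + 32*w^2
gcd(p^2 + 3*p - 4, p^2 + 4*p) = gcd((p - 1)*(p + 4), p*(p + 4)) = p + 4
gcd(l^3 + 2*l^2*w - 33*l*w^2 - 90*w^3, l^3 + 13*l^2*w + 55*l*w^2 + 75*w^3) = l^2 + 8*l*w + 15*w^2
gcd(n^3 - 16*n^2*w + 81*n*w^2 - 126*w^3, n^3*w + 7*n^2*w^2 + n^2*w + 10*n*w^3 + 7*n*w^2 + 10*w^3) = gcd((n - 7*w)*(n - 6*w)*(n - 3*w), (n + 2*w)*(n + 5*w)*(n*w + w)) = 1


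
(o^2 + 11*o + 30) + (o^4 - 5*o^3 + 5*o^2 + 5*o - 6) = o^4 - 5*o^3 + 6*o^2 + 16*o + 24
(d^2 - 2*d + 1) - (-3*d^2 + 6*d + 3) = 4*d^2 - 8*d - 2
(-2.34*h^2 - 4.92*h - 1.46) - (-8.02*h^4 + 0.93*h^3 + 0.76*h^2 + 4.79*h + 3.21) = 8.02*h^4 - 0.93*h^3 - 3.1*h^2 - 9.71*h - 4.67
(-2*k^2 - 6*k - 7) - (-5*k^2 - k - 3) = 3*k^2 - 5*k - 4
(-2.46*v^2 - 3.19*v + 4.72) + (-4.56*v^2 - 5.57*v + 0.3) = -7.02*v^2 - 8.76*v + 5.02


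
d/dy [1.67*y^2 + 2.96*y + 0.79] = 3.34*y + 2.96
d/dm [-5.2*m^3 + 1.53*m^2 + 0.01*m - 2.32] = -15.6*m^2 + 3.06*m + 0.01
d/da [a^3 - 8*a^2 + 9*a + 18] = 3*a^2 - 16*a + 9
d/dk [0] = 0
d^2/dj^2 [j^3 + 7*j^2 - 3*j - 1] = 6*j + 14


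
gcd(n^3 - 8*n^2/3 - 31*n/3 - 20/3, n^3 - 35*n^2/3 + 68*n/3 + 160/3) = n^2 - 11*n/3 - 20/3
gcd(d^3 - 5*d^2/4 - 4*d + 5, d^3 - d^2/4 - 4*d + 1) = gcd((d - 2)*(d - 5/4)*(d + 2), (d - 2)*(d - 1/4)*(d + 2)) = d^2 - 4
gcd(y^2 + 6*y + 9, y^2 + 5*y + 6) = y + 3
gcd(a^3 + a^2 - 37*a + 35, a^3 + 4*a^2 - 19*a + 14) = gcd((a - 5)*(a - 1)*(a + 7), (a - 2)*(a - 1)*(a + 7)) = a^2 + 6*a - 7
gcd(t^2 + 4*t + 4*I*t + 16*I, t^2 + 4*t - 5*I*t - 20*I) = t + 4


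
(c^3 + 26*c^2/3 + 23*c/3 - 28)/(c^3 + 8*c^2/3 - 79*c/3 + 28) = (c + 3)/(c - 3)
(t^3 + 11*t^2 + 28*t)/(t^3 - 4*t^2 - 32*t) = (t + 7)/(t - 8)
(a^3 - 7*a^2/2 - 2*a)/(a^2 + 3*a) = (a^2 - 7*a/2 - 2)/(a + 3)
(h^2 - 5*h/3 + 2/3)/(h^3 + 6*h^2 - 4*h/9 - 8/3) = 3*(h - 1)/(3*h^2 + 20*h + 12)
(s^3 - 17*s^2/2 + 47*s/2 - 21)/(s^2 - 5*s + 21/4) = 2*(s^2 - 5*s + 6)/(2*s - 3)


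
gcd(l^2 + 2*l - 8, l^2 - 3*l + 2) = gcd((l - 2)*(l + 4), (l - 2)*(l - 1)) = l - 2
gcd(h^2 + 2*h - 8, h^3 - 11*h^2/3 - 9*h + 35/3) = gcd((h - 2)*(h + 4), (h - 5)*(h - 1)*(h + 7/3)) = 1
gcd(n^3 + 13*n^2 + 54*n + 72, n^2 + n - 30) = n + 6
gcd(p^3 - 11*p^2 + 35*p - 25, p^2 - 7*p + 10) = p - 5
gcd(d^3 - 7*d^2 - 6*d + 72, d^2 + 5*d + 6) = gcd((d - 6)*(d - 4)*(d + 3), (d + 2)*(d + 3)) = d + 3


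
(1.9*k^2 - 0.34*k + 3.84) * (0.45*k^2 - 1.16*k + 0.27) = 0.855*k^4 - 2.357*k^3 + 2.6354*k^2 - 4.5462*k + 1.0368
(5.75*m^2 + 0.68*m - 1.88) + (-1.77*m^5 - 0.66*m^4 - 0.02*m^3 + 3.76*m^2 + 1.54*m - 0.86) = -1.77*m^5 - 0.66*m^4 - 0.02*m^3 + 9.51*m^2 + 2.22*m - 2.74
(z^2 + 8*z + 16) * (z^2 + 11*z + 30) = z^4 + 19*z^3 + 134*z^2 + 416*z + 480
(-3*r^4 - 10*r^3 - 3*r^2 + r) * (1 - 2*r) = 6*r^5 + 17*r^4 - 4*r^3 - 5*r^2 + r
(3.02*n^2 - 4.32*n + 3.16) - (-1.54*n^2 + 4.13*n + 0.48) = 4.56*n^2 - 8.45*n + 2.68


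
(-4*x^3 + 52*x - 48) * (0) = 0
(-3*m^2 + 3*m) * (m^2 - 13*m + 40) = -3*m^4 + 42*m^3 - 159*m^2 + 120*m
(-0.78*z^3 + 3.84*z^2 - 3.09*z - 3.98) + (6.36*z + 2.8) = -0.78*z^3 + 3.84*z^2 + 3.27*z - 1.18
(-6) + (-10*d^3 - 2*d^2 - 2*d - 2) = -10*d^3 - 2*d^2 - 2*d - 8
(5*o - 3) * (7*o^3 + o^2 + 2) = 35*o^4 - 16*o^3 - 3*o^2 + 10*o - 6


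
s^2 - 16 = (s - 4)*(s + 4)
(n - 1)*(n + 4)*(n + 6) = n^3 + 9*n^2 + 14*n - 24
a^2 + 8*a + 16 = (a + 4)^2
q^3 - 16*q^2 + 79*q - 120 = (q - 8)*(q - 5)*(q - 3)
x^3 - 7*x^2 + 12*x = x*(x - 4)*(x - 3)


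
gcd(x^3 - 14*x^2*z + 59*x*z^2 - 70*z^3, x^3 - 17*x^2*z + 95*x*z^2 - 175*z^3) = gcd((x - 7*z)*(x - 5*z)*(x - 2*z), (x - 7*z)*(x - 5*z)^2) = x^2 - 12*x*z + 35*z^2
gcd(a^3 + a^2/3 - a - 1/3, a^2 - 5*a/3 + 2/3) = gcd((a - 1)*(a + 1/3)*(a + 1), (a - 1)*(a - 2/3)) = a - 1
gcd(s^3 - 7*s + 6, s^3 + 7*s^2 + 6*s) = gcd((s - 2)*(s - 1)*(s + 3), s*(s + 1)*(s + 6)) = 1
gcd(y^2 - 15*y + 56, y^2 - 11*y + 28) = y - 7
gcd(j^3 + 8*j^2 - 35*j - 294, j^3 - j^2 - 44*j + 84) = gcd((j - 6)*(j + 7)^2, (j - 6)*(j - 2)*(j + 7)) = j^2 + j - 42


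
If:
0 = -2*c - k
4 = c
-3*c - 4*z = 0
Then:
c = 4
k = -8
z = -3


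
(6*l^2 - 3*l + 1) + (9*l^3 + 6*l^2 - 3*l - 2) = 9*l^3 + 12*l^2 - 6*l - 1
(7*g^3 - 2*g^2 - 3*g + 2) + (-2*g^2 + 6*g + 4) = 7*g^3 - 4*g^2 + 3*g + 6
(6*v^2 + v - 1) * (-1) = -6*v^2 - v + 1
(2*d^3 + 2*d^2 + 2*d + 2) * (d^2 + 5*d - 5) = 2*d^5 + 12*d^4 + 2*d^3 + 2*d^2 - 10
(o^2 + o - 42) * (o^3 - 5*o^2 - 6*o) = o^5 - 4*o^4 - 53*o^3 + 204*o^2 + 252*o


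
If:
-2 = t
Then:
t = -2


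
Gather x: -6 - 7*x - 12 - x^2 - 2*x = -x^2 - 9*x - 18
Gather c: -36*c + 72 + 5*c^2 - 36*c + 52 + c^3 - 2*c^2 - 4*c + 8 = c^3 + 3*c^2 - 76*c + 132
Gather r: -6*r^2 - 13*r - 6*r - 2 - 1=-6*r^2 - 19*r - 3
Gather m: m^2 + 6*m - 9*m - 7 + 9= m^2 - 3*m + 2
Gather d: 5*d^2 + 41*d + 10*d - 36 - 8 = 5*d^2 + 51*d - 44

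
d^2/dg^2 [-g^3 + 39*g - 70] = -6*g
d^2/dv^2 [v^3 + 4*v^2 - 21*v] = 6*v + 8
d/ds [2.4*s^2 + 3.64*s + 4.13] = 4.8*s + 3.64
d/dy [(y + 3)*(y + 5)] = 2*y + 8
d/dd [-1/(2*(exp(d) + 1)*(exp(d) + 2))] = (exp(d) + 3/2)/(4*(exp(d) + 2)^2*cosh(d/2)^2)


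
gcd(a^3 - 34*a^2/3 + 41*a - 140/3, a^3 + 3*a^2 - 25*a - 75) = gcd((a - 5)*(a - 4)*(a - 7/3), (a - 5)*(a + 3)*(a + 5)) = a - 5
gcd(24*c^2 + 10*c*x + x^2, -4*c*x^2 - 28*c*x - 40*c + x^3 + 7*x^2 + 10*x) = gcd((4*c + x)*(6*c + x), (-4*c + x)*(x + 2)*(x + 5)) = 1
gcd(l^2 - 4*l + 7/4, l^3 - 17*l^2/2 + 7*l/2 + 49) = l - 7/2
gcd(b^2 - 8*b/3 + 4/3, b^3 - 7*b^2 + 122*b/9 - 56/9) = b - 2/3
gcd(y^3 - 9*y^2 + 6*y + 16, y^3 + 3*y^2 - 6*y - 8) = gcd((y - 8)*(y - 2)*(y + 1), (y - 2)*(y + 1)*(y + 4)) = y^2 - y - 2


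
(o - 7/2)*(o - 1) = o^2 - 9*o/2 + 7/2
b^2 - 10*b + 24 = (b - 6)*(b - 4)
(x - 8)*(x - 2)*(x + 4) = x^3 - 6*x^2 - 24*x + 64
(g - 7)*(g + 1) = g^2 - 6*g - 7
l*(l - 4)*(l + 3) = l^3 - l^2 - 12*l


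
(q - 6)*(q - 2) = q^2 - 8*q + 12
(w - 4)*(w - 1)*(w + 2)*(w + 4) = w^4 + w^3 - 18*w^2 - 16*w + 32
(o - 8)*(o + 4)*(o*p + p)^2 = o^4*p^2 - 2*o^3*p^2 - 39*o^2*p^2 - 68*o*p^2 - 32*p^2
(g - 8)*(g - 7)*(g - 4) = g^3 - 19*g^2 + 116*g - 224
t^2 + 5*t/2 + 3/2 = (t + 1)*(t + 3/2)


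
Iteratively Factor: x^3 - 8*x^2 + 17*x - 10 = (x - 1)*(x^2 - 7*x + 10) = (x - 2)*(x - 1)*(x - 5)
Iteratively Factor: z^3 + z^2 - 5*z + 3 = (z - 1)*(z^2 + 2*z - 3) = (z - 1)^2*(z + 3)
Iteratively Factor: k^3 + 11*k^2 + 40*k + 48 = (k + 4)*(k^2 + 7*k + 12) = (k + 3)*(k + 4)*(k + 4)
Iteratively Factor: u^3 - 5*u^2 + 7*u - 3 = (u - 1)*(u^2 - 4*u + 3) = (u - 1)^2*(u - 3)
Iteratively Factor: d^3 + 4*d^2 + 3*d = (d + 3)*(d^2 + d) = d*(d + 3)*(d + 1)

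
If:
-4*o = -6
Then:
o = 3/2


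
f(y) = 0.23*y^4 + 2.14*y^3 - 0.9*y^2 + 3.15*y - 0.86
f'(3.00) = 80.37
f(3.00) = 76.90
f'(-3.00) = 41.49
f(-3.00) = -57.56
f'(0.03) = 3.10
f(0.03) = -0.77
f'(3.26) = 97.39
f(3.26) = 99.96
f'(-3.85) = 52.74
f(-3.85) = -97.92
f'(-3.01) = 41.64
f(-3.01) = -57.98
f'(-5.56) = 53.49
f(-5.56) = -194.22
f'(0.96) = 8.15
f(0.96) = 3.42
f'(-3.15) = 43.77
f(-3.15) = -63.96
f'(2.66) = 61.10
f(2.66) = 52.94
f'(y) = 0.92*y^3 + 6.42*y^2 - 1.8*y + 3.15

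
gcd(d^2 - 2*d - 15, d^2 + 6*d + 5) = 1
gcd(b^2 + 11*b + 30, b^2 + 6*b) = b + 6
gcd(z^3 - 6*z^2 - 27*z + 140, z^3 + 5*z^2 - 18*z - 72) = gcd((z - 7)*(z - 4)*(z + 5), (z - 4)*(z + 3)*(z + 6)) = z - 4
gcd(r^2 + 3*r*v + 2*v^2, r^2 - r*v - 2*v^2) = r + v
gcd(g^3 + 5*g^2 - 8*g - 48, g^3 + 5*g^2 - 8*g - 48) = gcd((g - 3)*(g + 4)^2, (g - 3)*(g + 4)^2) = g^3 + 5*g^2 - 8*g - 48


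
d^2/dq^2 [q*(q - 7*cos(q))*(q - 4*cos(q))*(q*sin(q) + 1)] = -q^4*sin(q) + 22*q^3*sin(2*q) + 8*q^3*cos(q) + 5*q^2*sin(q) - 63*q^2*sin(3*q) + 11*q^2*cos(q) - 66*q^2*cos(2*q) + 44*q*sin(q) - 33*q*sin(2*q) + 28*q*cos(q) - 56*q*cos(2*q) + 84*q*cos(3*q) + 6*q + 14*sin(q) - 56*sin(2*q) + 14*sin(3*q) - 22*cos(q)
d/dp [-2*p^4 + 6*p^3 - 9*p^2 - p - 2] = -8*p^3 + 18*p^2 - 18*p - 1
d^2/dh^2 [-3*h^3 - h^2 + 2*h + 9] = -18*h - 2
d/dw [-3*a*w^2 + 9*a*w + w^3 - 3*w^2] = -6*a*w + 9*a + 3*w^2 - 6*w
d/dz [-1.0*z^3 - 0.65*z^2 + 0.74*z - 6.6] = -3.0*z^2 - 1.3*z + 0.74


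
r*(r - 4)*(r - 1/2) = r^3 - 9*r^2/2 + 2*r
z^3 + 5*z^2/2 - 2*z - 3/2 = (z - 1)*(z + 1/2)*(z + 3)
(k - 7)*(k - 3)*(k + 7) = k^3 - 3*k^2 - 49*k + 147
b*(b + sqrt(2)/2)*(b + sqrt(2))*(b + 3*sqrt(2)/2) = b^4 + 3*sqrt(2)*b^3 + 11*b^2/2 + 3*sqrt(2)*b/2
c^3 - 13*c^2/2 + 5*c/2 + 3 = (c - 6)*(c - 1)*(c + 1/2)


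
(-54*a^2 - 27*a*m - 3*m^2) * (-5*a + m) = 270*a^3 + 81*a^2*m - 12*a*m^2 - 3*m^3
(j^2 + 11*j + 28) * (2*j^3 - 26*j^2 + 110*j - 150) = 2*j^5 - 4*j^4 - 120*j^3 + 332*j^2 + 1430*j - 4200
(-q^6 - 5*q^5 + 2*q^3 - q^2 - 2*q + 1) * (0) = 0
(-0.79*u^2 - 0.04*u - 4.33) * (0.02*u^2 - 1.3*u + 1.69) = -0.0158*u^4 + 1.0262*u^3 - 1.3697*u^2 + 5.5614*u - 7.3177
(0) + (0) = 0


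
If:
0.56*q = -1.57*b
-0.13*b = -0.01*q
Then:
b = 0.00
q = 0.00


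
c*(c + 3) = c^2 + 3*c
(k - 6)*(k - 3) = k^2 - 9*k + 18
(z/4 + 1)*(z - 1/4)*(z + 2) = z^3/4 + 23*z^2/16 + 13*z/8 - 1/2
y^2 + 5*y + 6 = (y + 2)*(y + 3)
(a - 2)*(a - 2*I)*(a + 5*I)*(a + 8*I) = a^4 - 2*a^3 + 11*I*a^3 - 14*a^2 - 22*I*a^2 + 28*a + 80*I*a - 160*I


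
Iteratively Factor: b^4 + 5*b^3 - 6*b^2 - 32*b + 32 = (b - 2)*(b^3 + 7*b^2 + 8*b - 16) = (b - 2)*(b + 4)*(b^2 + 3*b - 4) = (b - 2)*(b - 1)*(b + 4)*(b + 4)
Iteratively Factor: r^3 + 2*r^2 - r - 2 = (r - 1)*(r^2 + 3*r + 2) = (r - 1)*(r + 2)*(r + 1)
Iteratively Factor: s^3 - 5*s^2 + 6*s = (s - 2)*(s^2 - 3*s) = (s - 3)*(s - 2)*(s)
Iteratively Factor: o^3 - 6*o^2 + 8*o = (o - 4)*(o^2 - 2*o) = o*(o - 4)*(o - 2)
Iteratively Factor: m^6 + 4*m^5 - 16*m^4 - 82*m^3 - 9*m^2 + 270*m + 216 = (m - 2)*(m^5 + 6*m^4 - 4*m^3 - 90*m^2 - 189*m - 108) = (m - 2)*(m + 3)*(m^4 + 3*m^3 - 13*m^2 - 51*m - 36) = (m - 2)*(m + 3)^2*(m^3 - 13*m - 12) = (m - 4)*(m - 2)*(m + 3)^2*(m^2 + 4*m + 3) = (m - 4)*(m - 2)*(m + 1)*(m + 3)^2*(m + 3)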